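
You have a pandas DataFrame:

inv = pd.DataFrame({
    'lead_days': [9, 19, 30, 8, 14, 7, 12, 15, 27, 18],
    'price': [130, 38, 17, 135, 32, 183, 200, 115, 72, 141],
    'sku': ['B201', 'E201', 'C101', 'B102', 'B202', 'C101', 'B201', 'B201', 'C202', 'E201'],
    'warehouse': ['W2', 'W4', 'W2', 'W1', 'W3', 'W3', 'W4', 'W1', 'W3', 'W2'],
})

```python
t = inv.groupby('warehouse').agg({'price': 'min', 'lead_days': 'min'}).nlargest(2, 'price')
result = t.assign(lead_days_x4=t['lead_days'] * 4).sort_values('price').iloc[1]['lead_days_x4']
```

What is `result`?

32

group by warehouse: min(price), min(lead_days):
           price  lead_days
warehouse                  
W1           115          8
W2            17          9
W3            32          7
W4            38         12
take 2 rows with largest price:
           price  lead_days
warehouse                  
W1           115          8
W4            38         12
add column lead_days_x4 = t['lead_days'] * 4:
           price  lead_days  lead_days_x4
warehouse                                
W1           115          8            32
W4            38         12            48
sort by price:
           price  lead_days  lead_days_x4
warehouse                                
W4            38         12            48
W1           115          8            32
The value at position 1, column 'lead_days_x4' is 32.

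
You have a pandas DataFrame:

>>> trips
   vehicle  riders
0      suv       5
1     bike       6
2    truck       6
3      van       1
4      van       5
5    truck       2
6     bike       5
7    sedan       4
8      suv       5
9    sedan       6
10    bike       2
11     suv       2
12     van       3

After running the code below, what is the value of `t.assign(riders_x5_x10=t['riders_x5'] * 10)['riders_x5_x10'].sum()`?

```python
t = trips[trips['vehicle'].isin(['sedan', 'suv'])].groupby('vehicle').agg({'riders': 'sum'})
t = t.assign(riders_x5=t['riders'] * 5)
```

1100

filter rows where vehicle in ['sedan', 'suv']:
   vehicle  riders
0      suv       5
7    sedan       4
8      suv       5
9    sedan       6
11     suv       2
group by vehicle, sum of riders:
         riders
vehicle        
sedan        10
suv          12
add column riders_x5 = t['riders'] * 5:
         riders  riders_x5
vehicle                   
sedan        10         50
suv          12         60
add column riders_x5_x10 = t['riders_x5'] * 10:
         riders  riders_x5  riders_x5_x10
vehicle                                  
sedan        10         50            500
suv          12         60            600
sum of column 'riders_x5_x10' → 1100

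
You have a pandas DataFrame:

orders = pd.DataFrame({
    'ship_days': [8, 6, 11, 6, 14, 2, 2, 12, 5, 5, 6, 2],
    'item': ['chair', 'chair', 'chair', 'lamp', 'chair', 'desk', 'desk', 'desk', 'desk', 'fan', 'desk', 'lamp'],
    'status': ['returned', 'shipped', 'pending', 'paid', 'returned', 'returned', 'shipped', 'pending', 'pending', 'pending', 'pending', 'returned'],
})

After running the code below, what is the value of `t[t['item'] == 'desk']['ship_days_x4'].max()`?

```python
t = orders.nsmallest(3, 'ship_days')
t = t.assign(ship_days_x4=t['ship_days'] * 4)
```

8

take 3 rows with smallest ship_days:
    ship_days  item    status
5           2  desk  returned
6           2  desk   shipped
11          2  lamp  returned
add column ship_days_x4 = t['ship_days'] * 4:
    ship_days  item    status  ship_days_x4
5           2  desk  returned             8
6           2  desk   shipped             8
11          2  lamp  returned             8
filter rows where item == 'desk':
   ship_days  item    status  ship_days_x4
5          2  desk  returned             8
6          2  desk   shipped             8
Then the max of column 'ship_days_x4': 8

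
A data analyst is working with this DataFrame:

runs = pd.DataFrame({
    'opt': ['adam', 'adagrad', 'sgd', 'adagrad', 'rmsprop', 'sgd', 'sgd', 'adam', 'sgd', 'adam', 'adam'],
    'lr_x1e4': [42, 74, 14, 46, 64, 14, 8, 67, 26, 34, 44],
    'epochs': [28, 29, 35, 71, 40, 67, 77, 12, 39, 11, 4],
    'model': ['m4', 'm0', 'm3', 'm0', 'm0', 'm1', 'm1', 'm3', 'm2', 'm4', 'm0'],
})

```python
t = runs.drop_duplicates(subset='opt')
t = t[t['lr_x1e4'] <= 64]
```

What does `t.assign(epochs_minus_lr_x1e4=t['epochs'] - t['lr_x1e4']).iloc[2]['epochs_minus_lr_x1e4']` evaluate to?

-24

drop duplicate opt (keep=first):
       opt  lr_x1e4  epochs model
0     adam       42      28    m4
1  adagrad       74      29    m0
2      sgd       14      35    m3
4  rmsprop       64      40    m0
filter rows where lr_x1e4 <= 64:
       opt  lr_x1e4  epochs model
0     adam       42      28    m4
2      sgd       14      35    m3
4  rmsprop       64      40    m0
add column epochs_minus_lr_x1e4 = t['epochs'] - t['lr_x1e4']:
       opt  lr_x1e4  epochs model  epochs_minus_lr_x1e4
0     adam       42      28    m4                   -14
2      sgd       14      35    m3                    21
4  rmsprop       64      40    m0                   -24
Then the value at position 2, column 'epochs_minus_lr_x1e4': -24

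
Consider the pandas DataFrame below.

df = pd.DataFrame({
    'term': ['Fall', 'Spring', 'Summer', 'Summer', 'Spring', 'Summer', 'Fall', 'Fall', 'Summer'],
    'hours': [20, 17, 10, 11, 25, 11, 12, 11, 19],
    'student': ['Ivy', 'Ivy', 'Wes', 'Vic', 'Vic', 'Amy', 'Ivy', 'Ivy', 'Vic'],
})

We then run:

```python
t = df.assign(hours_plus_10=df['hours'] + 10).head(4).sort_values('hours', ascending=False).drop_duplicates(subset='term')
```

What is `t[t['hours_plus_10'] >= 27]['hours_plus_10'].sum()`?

add column hours_plus_10 = df['hours'] + 10:
     term  hours student  hours_plus_10
0    Fall     20     Ivy             30
1  Spring     17     Ivy             27
2  Summer     10     Wes             20
3  Summer     11     Vic             21
4  Spring     25     Vic             35
5  Summer     11     Amy             21
6    Fall     12     Ivy             22
7    Fall     11     Ivy             21
8  Summer     19     Vic             29
take first 4 rows:
     term  hours student  hours_plus_10
0    Fall     20     Ivy             30
1  Spring     17     Ivy             27
2  Summer     10     Wes             20
3  Summer     11     Vic             21
sort by hours descending:
     term  hours student  hours_plus_10
0    Fall     20     Ivy             30
1  Spring     17     Ivy             27
3  Summer     11     Vic             21
2  Summer     10     Wes             20
drop duplicate term (keep=first):
     term  hours student  hours_plus_10
0    Fall     20     Ivy             30
1  Spring     17     Ivy             27
3  Summer     11     Vic             21
filter rows where hours_plus_10 >= 27:
     term  hours student  hours_plus_10
0    Fall     20     Ivy             30
1  Spring     17     Ivy             27
Then the sum of column 'hours_plus_10': 57

57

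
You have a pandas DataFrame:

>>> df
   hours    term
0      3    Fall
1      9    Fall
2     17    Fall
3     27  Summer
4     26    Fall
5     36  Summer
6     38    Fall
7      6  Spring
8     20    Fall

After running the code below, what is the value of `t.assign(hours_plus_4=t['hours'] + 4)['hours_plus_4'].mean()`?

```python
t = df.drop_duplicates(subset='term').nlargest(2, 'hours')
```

drop duplicate term (keep=first):
   hours    term
0      3    Fall
3     27  Summer
7      6  Spring
take 2 rows with largest hours:
   hours    term
3     27  Summer
7      6  Spring
add column hours_plus_4 = t['hours'] + 4:
   hours    term  hours_plus_4
3     27  Summer            31
7      6  Spring            10
So mean() = 20.5.

20.5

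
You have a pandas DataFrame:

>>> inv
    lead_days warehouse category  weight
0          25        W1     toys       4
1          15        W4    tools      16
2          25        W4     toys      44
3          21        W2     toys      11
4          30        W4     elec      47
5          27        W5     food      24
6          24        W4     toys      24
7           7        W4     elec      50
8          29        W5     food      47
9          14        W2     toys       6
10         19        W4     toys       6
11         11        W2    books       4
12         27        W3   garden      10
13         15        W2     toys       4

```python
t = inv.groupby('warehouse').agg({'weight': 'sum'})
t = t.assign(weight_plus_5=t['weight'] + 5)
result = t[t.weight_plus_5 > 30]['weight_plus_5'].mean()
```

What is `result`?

134.0

group by warehouse, sum of weight:
           weight
warehouse        
W1              4
W2             25
W3             10
W4            187
W5             71
add column weight_plus_5 = t['weight'] + 5:
           weight  weight_plus_5
warehouse                       
W1              4              9
W2             25             30
W3             10             15
W4            187            192
W5             71             76
filter rows where weight_plus_5 > 30:
           weight  weight_plus_5
warehouse                       
W4            187            192
W5             71             76
Finally, mean of column 'weight_plus_5' = 134.0.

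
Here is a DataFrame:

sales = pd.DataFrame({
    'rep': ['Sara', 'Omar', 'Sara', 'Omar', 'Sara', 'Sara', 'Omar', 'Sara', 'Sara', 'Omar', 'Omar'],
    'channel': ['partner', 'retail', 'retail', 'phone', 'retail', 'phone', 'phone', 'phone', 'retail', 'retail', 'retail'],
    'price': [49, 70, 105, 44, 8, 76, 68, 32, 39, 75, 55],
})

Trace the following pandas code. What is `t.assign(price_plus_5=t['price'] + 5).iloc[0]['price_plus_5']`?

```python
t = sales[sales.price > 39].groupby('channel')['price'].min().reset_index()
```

filter rows where price > 39:
     rep  channel  price
0   Sara  partner     49
1   Omar   retail     70
2   Sara   retail    105
3   Omar    phone     44
5   Sara    phone     76
6   Omar    phone     68
9   Omar   retail     75
10  Omar   retail     55
group by channel, min of price:
channel
partner    49
phone      44
retail     55
Name: price, dtype: int64
reset_index():
   channel  price
0  partner     49
1    phone     44
2   retail     55
add column price_plus_5 = t['price'] + 5:
   channel  price  price_plus_5
0  partner     49            54
1    phone     44            49
2   retail     55            60

54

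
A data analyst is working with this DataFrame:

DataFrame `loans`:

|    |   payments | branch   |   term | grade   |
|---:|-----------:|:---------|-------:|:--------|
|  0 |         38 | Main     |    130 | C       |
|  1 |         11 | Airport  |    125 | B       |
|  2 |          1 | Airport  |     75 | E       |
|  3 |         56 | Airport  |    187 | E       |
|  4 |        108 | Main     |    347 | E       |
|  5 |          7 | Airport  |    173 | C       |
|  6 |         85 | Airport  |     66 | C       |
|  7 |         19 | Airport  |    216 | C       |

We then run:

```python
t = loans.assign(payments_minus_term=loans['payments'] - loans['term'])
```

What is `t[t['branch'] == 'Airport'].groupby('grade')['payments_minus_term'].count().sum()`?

add column payments_minus_term = loans['payments'] - loans['term']:
   payments   branch  term grade  payments_minus_term
0        38     Main   130     C                  -92
1        11  Airport   125     B                 -114
2         1  Airport    75     E                  -74
3        56  Airport   187     E                 -131
4       108     Main   347     E                 -239
5         7  Airport   173     C                 -166
6        85  Airport    66     C                   19
7        19  Airport   216     C                 -197
filter rows where branch == 'Airport':
   payments   branch  term grade  payments_minus_term
1        11  Airport   125     B                 -114
2         1  Airport    75     E                  -74
3        56  Airport   187     E                 -131
5         7  Airport   173     C                 -166
6        85  Airport    66     C                   19
7        19  Airport   216     C                 -197
group by grade, count of payments_minus_term:
grade
B    1
C    3
E    2
Name: payments_minus_term, dtype: int64
Reading off the sum of the resulting series, we get 6.

6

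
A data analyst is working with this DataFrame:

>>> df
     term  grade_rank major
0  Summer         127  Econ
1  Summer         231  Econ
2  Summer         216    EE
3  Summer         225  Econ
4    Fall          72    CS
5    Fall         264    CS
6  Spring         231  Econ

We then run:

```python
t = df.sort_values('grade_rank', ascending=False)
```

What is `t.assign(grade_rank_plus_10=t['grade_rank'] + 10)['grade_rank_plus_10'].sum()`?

sort by grade_rank descending:
     term  grade_rank major
5    Fall         264    CS
1  Summer         231  Econ
6  Spring         231  Econ
3  Summer         225  Econ
2  Summer         216    EE
0  Summer         127  Econ
4    Fall          72    CS
add column grade_rank_plus_10 = t['grade_rank'] + 10:
     term  grade_rank major  grade_rank_plus_10
5    Fall         264    CS                 274
1  Summer         231  Econ                 241
6  Spring         231  Econ                 241
3  Summer         225  Econ                 235
2  Summer         216    EE                 226
0  Summer         127  Econ                 137
4    Fall          72    CS                  82
Taking the sum of column 'grade_rank_plus_10' gives 1436.

1436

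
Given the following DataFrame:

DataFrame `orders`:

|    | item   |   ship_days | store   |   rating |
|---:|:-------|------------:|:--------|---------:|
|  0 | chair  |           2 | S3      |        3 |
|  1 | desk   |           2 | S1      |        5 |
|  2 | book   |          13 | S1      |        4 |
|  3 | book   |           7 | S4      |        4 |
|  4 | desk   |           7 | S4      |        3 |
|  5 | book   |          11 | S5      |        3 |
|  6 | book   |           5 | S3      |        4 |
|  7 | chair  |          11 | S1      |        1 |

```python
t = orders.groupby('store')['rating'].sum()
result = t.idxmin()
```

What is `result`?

S5

group by store, sum of rating:
store
S1    10
S3     7
S4     7
S5     3
Name: rating, dtype: int64
Hence S5.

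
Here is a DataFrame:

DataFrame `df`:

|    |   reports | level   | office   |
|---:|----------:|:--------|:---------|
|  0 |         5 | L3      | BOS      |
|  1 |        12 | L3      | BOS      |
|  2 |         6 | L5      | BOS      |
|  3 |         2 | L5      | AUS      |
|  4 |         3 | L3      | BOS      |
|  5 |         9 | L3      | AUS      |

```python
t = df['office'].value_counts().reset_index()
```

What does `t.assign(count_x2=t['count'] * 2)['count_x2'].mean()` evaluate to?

value_counts of office:
office
BOS    4
AUS    2
Name: count, dtype: int64
reset_index():
  office  count
0    BOS      4
1    AUS      2
add column count_x2 = t['count'] * 2:
  office  count  count_x2
0    BOS      4         8
1    AUS      2         4
Finally, mean of column 'count_x2' = 6.0.

6.0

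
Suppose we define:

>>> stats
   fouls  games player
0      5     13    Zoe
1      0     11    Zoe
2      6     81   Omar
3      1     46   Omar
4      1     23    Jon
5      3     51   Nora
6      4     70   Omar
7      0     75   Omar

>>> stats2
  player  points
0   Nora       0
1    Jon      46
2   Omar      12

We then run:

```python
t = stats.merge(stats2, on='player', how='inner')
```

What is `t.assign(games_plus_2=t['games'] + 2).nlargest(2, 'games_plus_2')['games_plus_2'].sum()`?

160

merge on 'player' (how='inner') → 6 rows:
   fouls  games player  points
0      6     81   Omar      12
1      1     46   Omar      12
2      1     23    Jon      46
3      3     51   Nora       0
4      4     70   Omar      12
5      0     75   Omar      12
add column games_plus_2 = t['games'] + 2:
   fouls  games player  points  games_plus_2
0      6     81   Omar      12            83
1      1     46   Omar      12            48
2      1     23    Jon      46            25
3      3     51   Nora       0            53
4      4     70   Omar      12            72
5      0     75   Omar      12            77
take 2 rows with largest games_plus_2:
   fouls  games player  points  games_plus_2
0      6     81   Omar      12            83
5      0     75   Omar      12            77
Finally, sum of column 'games_plus_2' = 160.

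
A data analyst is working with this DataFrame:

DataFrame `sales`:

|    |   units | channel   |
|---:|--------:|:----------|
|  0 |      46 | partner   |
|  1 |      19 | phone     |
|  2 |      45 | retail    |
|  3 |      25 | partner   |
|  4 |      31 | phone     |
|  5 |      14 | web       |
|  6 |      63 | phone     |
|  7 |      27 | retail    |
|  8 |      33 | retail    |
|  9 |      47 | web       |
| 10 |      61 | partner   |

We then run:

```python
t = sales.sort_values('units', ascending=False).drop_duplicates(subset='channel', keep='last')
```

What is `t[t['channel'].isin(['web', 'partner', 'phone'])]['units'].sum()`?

sort by units descending:
    units  channel
6      63    phone
10     61  partner
9      47      web
0      46  partner
2      45   retail
8      33   retail
4      31    phone
7      27   retail
3      25  partner
1      19    phone
5      14      web
drop duplicate channel (keep=last):
   units  channel
7     27   retail
3     25  partner
1     19    phone
5     14      web
filter rows where channel in ['web', 'partner', 'phone']:
   units  channel
3     25  partner
1     19    phone
5     14      web
Reading off the sum of column 'units', we get 58.

58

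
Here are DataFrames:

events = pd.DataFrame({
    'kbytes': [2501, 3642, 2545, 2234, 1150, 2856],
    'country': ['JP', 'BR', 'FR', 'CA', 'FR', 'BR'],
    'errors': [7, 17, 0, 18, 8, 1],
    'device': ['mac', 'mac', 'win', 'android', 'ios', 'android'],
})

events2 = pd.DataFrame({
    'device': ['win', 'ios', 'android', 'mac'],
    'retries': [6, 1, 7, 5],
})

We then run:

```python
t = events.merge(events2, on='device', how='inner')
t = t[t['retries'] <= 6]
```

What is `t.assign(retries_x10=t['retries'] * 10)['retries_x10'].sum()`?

merge on 'device' (how='inner') → 6 rows:
   kbytes country  errors   device  retries
0    2501      JP       7      mac        5
1    3642      BR      17      mac        5
2    2545      FR       0      win        6
3    2234      CA      18  android        7
4    1150      FR       8      ios        1
5    2856      BR       1  android        7
filter rows where retries <= 6:
   kbytes country  errors device  retries
0    2501      JP       7    mac        5
1    3642      BR      17    mac        5
2    2545      FR       0    win        6
4    1150      FR       8    ios        1
add column retries_x10 = t['retries'] * 10:
   kbytes country  errors device  retries  retries_x10
0    2501      JP       7    mac        5           50
1    3642      BR      17    mac        5           50
2    2545      FR       0    win        6           60
4    1150      FR       8    ios        1           10
Taking the sum of column 'retries_x10' gives 170.

170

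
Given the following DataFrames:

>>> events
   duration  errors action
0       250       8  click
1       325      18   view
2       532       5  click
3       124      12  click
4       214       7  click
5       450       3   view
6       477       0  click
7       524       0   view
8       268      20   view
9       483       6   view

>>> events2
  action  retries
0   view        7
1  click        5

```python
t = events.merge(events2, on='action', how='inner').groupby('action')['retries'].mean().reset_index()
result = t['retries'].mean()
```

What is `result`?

6.0

merge on 'action' (how='inner') → 10 rows:
   duration  errors action  retries
0       250       8  click        5
1       325      18   view        7
2       532       5  click        5
3       124      12  click        5
4       214       7  click        5
5       450       3   view        7
6       477       0  click        5
7       524       0   view        7
8       268      20   view        7
9       483       6   view        7
group by action, mean of retries:
action
click    5.0
view     7.0
Name: retries, dtype: float64
reset_index():
  action  retries
0  click      5.0
1   view      7.0
The mean of column 'retries' is 6.0.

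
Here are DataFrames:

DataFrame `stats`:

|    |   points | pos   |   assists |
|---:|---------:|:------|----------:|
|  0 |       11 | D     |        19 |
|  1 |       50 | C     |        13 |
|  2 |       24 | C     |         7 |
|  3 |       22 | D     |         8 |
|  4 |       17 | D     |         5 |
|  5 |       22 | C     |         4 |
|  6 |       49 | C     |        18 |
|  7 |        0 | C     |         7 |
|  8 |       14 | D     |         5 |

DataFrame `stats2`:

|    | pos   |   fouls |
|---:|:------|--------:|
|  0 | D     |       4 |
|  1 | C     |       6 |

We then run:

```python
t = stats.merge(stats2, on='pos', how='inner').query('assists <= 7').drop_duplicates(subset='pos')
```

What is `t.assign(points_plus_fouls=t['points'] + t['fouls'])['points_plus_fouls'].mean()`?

25.5

merge on 'pos' (how='inner') → 9 rows:
   points pos  assists  fouls
0      11   D       19      4
1      50   C       13      6
2      24   C        7      6
3      22   D        8      4
4      17   D        5      4
5      22   C        4      6
6      49   C       18      6
7       0   C        7      6
8      14   D        5      4
filter rows where assists <= 7:
   points pos  assists  fouls
2      24   C        7      6
4      17   D        5      4
5      22   C        4      6
7       0   C        7      6
8      14   D        5      4
drop duplicate pos (keep=first):
   points pos  assists  fouls
2      24   C        7      6
4      17   D        5      4
add column points_plus_fouls = t['points'] + t['fouls']:
   points pos  assists  fouls  points_plus_fouls
2      24   C        7      6                 30
4      17   D        5      4                 21
Hence 25.5.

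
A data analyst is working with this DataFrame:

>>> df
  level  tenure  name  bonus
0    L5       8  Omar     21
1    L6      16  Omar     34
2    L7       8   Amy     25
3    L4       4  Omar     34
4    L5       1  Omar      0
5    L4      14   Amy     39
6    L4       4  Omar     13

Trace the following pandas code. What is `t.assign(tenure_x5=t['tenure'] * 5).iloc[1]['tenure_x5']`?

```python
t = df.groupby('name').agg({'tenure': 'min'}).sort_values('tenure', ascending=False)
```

5

group by name, min of tenure:
      tenure
name        
Amy        8
Omar       1
sort by tenure descending:
      tenure
name        
Amy        8
Omar       1
add column tenure_x5 = t['tenure'] * 5:
      tenure  tenure_x5
name                   
Amy        8         40
Omar       1          5
Taking the value at position 1, column 'tenure_x5' gives 5.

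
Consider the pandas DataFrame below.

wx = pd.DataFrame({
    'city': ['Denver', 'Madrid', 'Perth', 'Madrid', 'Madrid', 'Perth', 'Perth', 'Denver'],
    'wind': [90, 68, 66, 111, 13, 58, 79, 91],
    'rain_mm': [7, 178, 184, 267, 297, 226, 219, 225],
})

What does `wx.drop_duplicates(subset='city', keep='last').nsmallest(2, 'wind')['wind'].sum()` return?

92

drop duplicate city (keep=last):
     city  wind  rain_mm
4  Madrid    13      297
6   Perth    79      219
7  Denver    91      225
take 2 rows with smallest wind:
     city  wind  rain_mm
4  Madrid    13      297
6   Perth    79      219
Reading off the sum of column 'wind', we get 92.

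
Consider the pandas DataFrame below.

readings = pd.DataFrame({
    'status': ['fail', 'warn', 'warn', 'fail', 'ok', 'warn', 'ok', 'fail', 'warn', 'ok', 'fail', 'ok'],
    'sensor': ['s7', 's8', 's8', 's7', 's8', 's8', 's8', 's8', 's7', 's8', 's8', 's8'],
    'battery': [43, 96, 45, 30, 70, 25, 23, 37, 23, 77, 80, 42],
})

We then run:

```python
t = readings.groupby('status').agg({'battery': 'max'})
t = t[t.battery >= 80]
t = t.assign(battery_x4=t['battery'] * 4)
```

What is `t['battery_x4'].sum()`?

group by status, max of battery:
        battery
status         
fail         80
ok           77
warn         96
filter rows where battery >= 80:
        battery
status         
fail         80
warn         96
add column battery_x4 = t['battery'] * 4:
        battery  battery_x4
status                     
fail         80         320
warn         96         384

704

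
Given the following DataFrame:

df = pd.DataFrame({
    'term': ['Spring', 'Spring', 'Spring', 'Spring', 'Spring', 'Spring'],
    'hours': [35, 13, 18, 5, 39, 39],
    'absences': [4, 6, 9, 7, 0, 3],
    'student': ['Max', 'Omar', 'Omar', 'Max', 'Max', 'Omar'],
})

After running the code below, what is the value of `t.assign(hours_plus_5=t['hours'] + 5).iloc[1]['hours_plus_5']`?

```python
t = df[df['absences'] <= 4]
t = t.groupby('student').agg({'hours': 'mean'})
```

filter rows where absences <= 4:
     term  hours  absences student
0  Spring     35         4     Max
4  Spring     39         0     Max
5  Spring     39         3    Omar
group by student, mean of hours:
         hours
student       
Max       37.0
Omar      39.0
add column hours_plus_5 = t['hours'] + 5:
         hours  hours_plus_5
student                     
Max       37.0          42.0
Omar      39.0          44.0
The value at position 1, column 'hours_plus_5' is 44.0.

44.0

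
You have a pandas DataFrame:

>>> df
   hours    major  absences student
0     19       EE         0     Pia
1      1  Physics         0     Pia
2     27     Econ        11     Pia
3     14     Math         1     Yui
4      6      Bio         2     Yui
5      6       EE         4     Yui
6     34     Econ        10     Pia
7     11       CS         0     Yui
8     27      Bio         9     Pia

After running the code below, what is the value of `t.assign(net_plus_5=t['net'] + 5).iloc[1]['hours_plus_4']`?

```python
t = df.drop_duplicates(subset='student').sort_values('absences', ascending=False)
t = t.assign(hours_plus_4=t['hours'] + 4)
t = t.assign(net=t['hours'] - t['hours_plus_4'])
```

drop duplicate student (keep=first):
   hours major  absences student
0     19    EE         0     Pia
3     14  Math         1     Yui
sort by absences descending:
   hours major  absences student
3     14  Math         1     Yui
0     19    EE         0     Pia
add column hours_plus_4 = t['hours'] + 4:
   hours major  absences student  hours_plus_4
3     14  Math         1     Yui            18
0     19    EE         0     Pia            23
add column net = t['hours'] - t['hours_plus_4']:
   hours major  absences student  hours_plus_4  net
3     14  Math         1     Yui            18   -4
0     19    EE         0     Pia            23   -4
add column net_plus_5 = t['net'] + 5:
   hours major  absences student  hours_plus_4  net  net_plus_5
3     14  Math         1     Yui            18   -4           1
0     19    EE         0     Pia            23   -4           1
Taking the value at position 1, column 'hours_plus_4' gives 23.

23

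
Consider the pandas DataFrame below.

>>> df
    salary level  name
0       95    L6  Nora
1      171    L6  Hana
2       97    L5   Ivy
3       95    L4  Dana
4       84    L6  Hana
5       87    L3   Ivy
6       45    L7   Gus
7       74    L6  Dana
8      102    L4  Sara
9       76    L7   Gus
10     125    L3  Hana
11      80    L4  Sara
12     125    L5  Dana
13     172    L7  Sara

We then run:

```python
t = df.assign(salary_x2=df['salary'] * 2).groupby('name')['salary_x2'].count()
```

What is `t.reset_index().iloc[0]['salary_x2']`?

add column salary_x2 = df['salary'] * 2:
    salary level  name  salary_x2
0       95    L6  Nora        190
1      171    L6  Hana        342
2       97    L5   Ivy        194
3       95    L4  Dana        190
4       84    L6  Hana        168
5       87    L3   Ivy        174
6       45    L7   Gus         90
7       74    L6  Dana        148
8      102    L4  Sara        204
9       76    L7   Gus        152
10     125    L3  Hana        250
11      80    L4  Sara        160
12     125    L5  Dana        250
13     172    L7  Sara        344
group by name, count of salary_x2:
name
Dana    3
Gus     2
Hana    3
Ivy     2
Nora    1
Sara    3
Name: salary_x2, dtype: int64
reset_index():
   name  salary_x2
0  Dana          3
1   Gus          2
2  Hana          3
3   Ivy          2
4  Nora          1
5  Sara          3
Then the value at position 0, column 'salary_x2': 3

3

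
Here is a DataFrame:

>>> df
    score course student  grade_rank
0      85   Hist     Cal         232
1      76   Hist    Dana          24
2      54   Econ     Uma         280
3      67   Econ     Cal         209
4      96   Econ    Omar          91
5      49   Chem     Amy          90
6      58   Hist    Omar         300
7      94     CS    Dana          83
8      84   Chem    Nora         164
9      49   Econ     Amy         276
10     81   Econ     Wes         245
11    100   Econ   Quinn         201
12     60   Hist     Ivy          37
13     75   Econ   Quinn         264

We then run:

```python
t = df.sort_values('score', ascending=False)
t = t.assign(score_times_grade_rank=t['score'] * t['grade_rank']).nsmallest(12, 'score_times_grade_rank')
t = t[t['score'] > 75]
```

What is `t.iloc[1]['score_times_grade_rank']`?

7802

sort by score descending:
    score course student  grade_rank
11    100   Econ   Quinn         201
4      96   Econ    Omar          91
7      94     CS    Dana          83
0      85   Hist     Cal         232
8      84   Chem    Nora         164
10     81   Econ     Wes         245
1      76   Hist    Dana          24
13     75   Econ   Quinn         264
3      67   Econ     Cal         209
12     60   Hist     Ivy          37
6      58   Hist    Omar         300
2      54   Econ     Uma         280
5      49   Chem     Amy          90
9      49   Econ     Amy         276
add column score_times_grade_rank = t['score'] * t['grade_rank']:
    score course student  grade_rank  score_times_grade_rank
11    100   Econ   Quinn         201                   20100
4      96   Econ    Omar          91                    8736
7      94     CS    Dana          83                    7802
0      85   Hist     Cal         232                   19720
8      84   Chem    Nora         164                   13776
10     81   Econ     Wes         245                   19845
1      76   Hist    Dana          24                    1824
13     75   Econ   Quinn         264                   19800
3      67   Econ     Cal         209                   14003
12     60   Hist     Ivy          37                    2220
6      58   Hist    Omar         300                   17400
2      54   Econ     Uma         280                   15120
5      49   Chem     Amy          90                    4410
9      49   Econ     Amy         276                   13524
take 12 rows with smallest score_times_grade_rank:
    score course student  grade_rank  score_times_grade_rank
1      76   Hist    Dana          24                    1824
12     60   Hist     Ivy          37                    2220
5      49   Chem     Amy          90                    4410
7      94     CS    Dana          83                    7802
4      96   Econ    Omar          91                    8736
9      49   Econ     Amy         276                   13524
8      84   Chem    Nora         164                   13776
3      67   Econ     Cal         209                   14003
2      54   Econ     Uma         280                   15120
6      58   Hist    Omar         300                   17400
0      85   Hist     Cal         232                   19720
13     75   Econ   Quinn         264                   19800
filter rows where score > 75:
   score course student  grade_rank  score_times_grade_rank
1     76   Hist    Dana          24                    1824
7     94     CS    Dana          83                    7802
4     96   Econ    Omar          91                    8736
8     84   Chem    Nora         164                   13776
0     85   Hist     Cal         232                   19720
So iloc[1]['score_times_grade_rank'] = 7802.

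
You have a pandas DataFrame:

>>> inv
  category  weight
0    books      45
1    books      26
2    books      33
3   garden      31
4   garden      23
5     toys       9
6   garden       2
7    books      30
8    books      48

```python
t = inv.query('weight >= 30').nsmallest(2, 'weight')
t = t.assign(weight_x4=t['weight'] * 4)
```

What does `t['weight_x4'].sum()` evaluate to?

244

filter rows where weight >= 30:
  category  weight
0    books      45
2    books      33
3   garden      31
7    books      30
8    books      48
take 2 rows with smallest weight:
  category  weight
7    books      30
3   garden      31
add column weight_x4 = t['weight'] * 4:
  category  weight  weight_x4
7    books      30        120
3   garden      31        124
So sum() = 244.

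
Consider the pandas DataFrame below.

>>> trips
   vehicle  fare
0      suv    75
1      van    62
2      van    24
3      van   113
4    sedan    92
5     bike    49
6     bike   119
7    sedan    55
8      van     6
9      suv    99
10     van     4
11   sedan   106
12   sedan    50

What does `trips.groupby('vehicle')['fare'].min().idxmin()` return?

group by vehicle, min of fare:
vehicle
bike     49
sedan    50
suv      75
van       4
Name: fare, dtype: int64
Finally, label with the smallest value = van.

van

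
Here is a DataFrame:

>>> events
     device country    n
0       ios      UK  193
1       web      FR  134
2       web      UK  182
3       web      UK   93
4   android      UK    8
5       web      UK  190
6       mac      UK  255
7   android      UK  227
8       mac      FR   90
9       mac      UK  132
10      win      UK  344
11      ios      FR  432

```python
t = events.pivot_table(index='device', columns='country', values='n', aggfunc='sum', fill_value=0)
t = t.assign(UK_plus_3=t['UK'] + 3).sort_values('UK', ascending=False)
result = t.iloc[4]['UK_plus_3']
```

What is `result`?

196

pivot: rows=device, cols=country, sum(n):
country   FR   UK
device           
android    0  235
ios      432  193
mac       90  387
web      134  465
win        0  344
add column UK_plus_3 = t['UK'] + 3:
country   FR   UK  UK_plus_3
device                      
android    0  235        238
ios      432  193        196
mac       90  387        390
web      134  465        468
win        0  344        347
sort by UK descending:
country   FR   UK  UK_plus_3
device                      
web      134  465        468
mac       90  387        390
win        0  344        347
android    0  235        238
ios      432  193        196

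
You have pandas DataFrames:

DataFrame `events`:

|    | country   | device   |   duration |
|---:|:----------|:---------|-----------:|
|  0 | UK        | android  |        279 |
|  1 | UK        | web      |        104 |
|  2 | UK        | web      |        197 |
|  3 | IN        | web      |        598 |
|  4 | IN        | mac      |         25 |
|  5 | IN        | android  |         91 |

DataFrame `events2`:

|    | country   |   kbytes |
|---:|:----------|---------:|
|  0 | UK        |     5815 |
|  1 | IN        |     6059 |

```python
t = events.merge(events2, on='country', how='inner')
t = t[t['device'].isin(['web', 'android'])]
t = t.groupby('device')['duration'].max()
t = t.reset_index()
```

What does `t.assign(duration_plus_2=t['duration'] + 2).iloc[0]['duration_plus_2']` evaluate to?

281

merge on 'country' (how='inner') → 6 rows:
  country   device  duration  kbytes
0      UK  android       279    5815
1      UK      web       104    5815
2      UK      web       197    5815
3      IN      web       598    6059
4      IN      mac        25    6059
5      IN  android        91    6059
filter rows where device in ['web', 'android']:
  country   device  duration  kbytes
0      UK  android       279    5815
1      UK      web       104    5815
2      UK      web       197    5815
3      IN      web       598    6059
5      IN  android        91    6059
group by device, max of duration:
device
android    279
web        598
Name: duration, dtype: int64
reset_index():
    device  duration
0  android       279
1      web       598
add column duration_plus_2 = t['duration'] + 2:
    device  duration  duration_plus_2
0  android       279              281
1      web       598              600
Reading off the value at position 0, column 'duration_plus_2', we get 281.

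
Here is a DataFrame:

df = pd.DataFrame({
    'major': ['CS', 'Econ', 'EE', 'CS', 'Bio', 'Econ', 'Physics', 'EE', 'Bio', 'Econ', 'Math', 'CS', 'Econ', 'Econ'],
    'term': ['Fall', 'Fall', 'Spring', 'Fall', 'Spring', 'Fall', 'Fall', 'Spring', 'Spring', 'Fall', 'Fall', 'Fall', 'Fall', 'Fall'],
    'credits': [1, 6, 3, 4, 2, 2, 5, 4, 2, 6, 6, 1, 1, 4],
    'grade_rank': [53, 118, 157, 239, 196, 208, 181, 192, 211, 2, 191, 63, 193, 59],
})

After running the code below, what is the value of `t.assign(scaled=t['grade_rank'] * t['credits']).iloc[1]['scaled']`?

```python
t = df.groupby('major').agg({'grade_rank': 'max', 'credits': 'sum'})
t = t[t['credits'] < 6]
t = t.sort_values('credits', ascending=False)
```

844

group by major: max(grade_rank), sum(credits):
         grade_rank  credits
major                       
Bio             211        4
CS              239        6
EE              192        7
Econ            208       19
Math            191        6
Physics         181        5
filter rows where credits < 6:
         grade_rank  credits
major                       
Bio             211        4
Physics         181        5
sort by credits descending:
         grade_rank  credits
major                       
Physics         181        5
Bio             211        4
add column scaled = t['grade_rank'] * t['credits']:
         grade_rank  credits  scaled
major                               
Physics         181        5     905
Bio             211        4     844
Finally, value at position 1, column 'scaled' = 844.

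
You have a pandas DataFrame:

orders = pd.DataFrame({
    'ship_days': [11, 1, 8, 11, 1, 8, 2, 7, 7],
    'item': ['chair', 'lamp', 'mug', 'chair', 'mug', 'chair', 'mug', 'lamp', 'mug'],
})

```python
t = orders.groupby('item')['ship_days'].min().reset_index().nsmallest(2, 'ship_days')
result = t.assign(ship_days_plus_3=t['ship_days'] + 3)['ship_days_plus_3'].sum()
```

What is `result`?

8

group by item, min of ship_days:
item
chair    8
lamp     1
mug      1
Name: ship_days, dtype: int64
reset_index():
    item  ship_days
0  chair          8
1   lamp          1
2    mug          1
take 2 rows with smallest ship_days:
   item  ship_days
1  lamp          1
2   mug          1
add column ship_days_plus_3 = t['ship_days'] + 3:
   item  ship_days  ship_days_plus_3
1  lamp          1                 4
2   mug          1                 4
Reading off the sum of column 'ship_days_plus_3', we get 8.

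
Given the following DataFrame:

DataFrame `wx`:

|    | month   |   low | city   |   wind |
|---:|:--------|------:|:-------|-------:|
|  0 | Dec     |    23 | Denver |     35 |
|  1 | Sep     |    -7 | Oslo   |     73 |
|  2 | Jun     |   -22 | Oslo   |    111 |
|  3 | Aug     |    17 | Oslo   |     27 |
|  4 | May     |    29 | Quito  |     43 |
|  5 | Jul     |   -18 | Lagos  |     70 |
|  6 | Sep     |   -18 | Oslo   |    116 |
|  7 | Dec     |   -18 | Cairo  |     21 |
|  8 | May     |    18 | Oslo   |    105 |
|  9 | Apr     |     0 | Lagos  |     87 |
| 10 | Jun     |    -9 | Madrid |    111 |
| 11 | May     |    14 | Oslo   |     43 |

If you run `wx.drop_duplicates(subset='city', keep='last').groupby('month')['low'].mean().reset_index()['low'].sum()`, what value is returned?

15.0

drop duplicate city (keep=last):
   month  low    city  wind
0    Dec   23  Denver    35
4    May   29   Quito    43
7    Dec  -18   Cairo    21
9    Apr    0   Lagos    87
10   Jun   -9  Madrid   111
11   May   14    Oslo    43
group by month, mean of low:
month
Apr     0.0
Dec     2.5
Jun    -9.0
May    21.5
Name: low, dtype: float64
reset_index():
  month   low
0   Apr   0.0
1   Dec   2.5
2   Jun  -9.0
3   May  21.5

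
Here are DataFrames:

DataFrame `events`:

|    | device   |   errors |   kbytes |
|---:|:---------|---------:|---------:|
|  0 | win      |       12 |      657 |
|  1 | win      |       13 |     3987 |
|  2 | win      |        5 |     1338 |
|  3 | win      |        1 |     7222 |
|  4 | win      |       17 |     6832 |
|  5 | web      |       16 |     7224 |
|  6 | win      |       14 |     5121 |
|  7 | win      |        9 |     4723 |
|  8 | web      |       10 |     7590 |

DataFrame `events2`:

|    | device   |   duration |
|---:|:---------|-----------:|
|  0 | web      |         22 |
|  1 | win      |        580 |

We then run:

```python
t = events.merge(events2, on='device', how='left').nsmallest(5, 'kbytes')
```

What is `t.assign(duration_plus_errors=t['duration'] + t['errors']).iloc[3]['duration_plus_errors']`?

merge on 'device' (how='left') → 9 rows:
  device  errors  kbytes  duration
0    win      12     657       580
1    win      13    3987       580
2    win       5    1338       580
3    win       1    7222       580
4    win      17    6832       580
5    web      16    7224        22
6    win      14    5121       580
7    win       9    4723       580
8    web      10    7590        22
take 5 rows with smallest kbytes:
  device  errors  kbytes  duration
0    win      12     657       580
2    win       5    1338       580
1    win      13    3987       580
7    win       9    4723       580
6    win      14    5121       580
add column duration_plus_errors = t['duration'] + t['errors']:
  device  errors  kbytes  duration  duration_plus_errors
0    win      12     657       580                   592
2    win       5    1338       580                   585
1    win      13    3987       580                   593
7    win       9    4723       580                   589
6    win      14    5121       580                   594

589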